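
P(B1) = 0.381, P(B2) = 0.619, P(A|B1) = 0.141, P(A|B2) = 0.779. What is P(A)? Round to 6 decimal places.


P(A) = P(A|B1)*P(B1) + P(A|B2)*P(B2)
P(A|B1)*P(B1) = 0.141 * 0.381 = 0.053721
P(A|B2)*P(B2) = 0.779 * 0.619 = 0.482201
P(A) = 0.053721 + 0.482201 = 0.535922

0.535922


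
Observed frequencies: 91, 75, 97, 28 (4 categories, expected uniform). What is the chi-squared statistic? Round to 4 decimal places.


chi2 = sum((O-E)^2/E), E = total/4
total = 291, E = 291/4 = 72.75
(91 - 72.75)^2 / 72.75 = 333.0625 / 72.75 = 5329/1164 ≈ 4.578179
(75 - 72.75)^2 / 72.75 = 5.0625 / 72.75 = 27/388 ≈ 0.069588
(97 - 72.75)^2 / 72.75 = 588.0625 / 72.75 = 97/12 ≈ 8.083333
(28 - 72.75)^2 / 72.75 = 2002.5625 / 72.75 = 32041/1164 ≈ 27.526632
chi2 = 3905/97 ≈ 40.257732

40.2577


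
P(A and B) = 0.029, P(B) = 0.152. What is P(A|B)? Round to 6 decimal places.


P(A|B) = P(A and B) / P(B) = 0.029 / 0.152 = 29/152 ≈ 0.19078947

0.190789


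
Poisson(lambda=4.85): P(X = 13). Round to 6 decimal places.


P = e^(-lam) * lam^k / k!
e^(-4.85) ≈ 0.007828378
lam^k = 4.85^13 ≈ 821566272.174774
k! = 13! = 6227020800
P = 0.007828378 * 821566272.174774 / 6227020800 ≈ 0.001033

0.001033


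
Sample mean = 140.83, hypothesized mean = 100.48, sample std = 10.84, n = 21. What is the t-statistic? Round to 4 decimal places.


t = (xbar - mu0) / (s/sqrt(n))
xbar - mu0 = 140.83 - 100.48 = 40.35
sqrt(21) ≈ 4.58257569
s/sqrt(n) = 10.84 / 4.58257569 ≈ 2.36548193
t = 40.35 / 2.36548193 ≈ 17.057835

17.0578


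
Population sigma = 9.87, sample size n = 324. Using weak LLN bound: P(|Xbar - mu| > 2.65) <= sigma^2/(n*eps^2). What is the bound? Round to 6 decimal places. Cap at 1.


bound = min(1, sigma^2/(n*eps^2))
sigma^2 = 9.87^2 = 97.4169
n*eps^2 = 324 * 2.65^2 = 324 * 7.0225 = 2275.29
sigma^2/(n*eps^2) = 97.4169 / 2275.29 ≈ 0.04281516

0.042815


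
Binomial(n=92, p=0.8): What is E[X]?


E[X] = n*p = 92 * 0.8 = 73.6

73.6


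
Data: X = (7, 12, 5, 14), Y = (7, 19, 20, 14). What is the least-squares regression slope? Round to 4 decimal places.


b = sum((xi-xbar)(yi-ybar)) / sum((xi-xbar)^2)
n = 4, xbar = 38/4 = 9.5, ybar = 60/4 = 15
Sxy = sum((xi-xbar)(yi-ybar)) = 3
Sxx = sum((xi-xbar)^2) = 53
b = Sxy / Sxx = 3/53 ≈ 0.056604

0.0566


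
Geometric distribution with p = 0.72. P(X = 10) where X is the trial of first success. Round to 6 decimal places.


P = (1-p)^(k-1) * p
(1-p)^(k-1) = 0.28^9 ≈ 0.00001057846
P = 0.00001057846 * 0.72 ≈ 0.000007616488

0.000008


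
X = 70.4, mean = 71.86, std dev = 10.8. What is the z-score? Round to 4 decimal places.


z = (X - mu) / sigma
X - mu = 70.4 - 71.86 = -1.46
z = -1.46 / 10.8 = -73/540 ≈ -0.135185

-0.1352


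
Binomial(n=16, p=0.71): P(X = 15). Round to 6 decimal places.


P = C(n,k) * p^k * (1-p)^(n-k)
C(16,15) = 16
p^k = 0.71^15 ≈ 0.005873206
(1-p)^(n-k) = 0.29^1 = 0.29
P = 16 * 0.005873206 * 0.29 ≈ 0.027252

0.027252


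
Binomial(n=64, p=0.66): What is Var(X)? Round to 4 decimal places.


Var = n*p*(1-p) = 64 * 0.66 * 0.34 = 14.3616

14.3616


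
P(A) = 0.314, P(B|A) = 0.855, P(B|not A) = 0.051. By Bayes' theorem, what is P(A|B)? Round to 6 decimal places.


P(A|B) = P(B|A)*P(A) / P(B), P(B) = P(B|A)*P(A) + P(B|not A)*P(not A)
P(B|A)*P(A) = 0.855 * 0.314 = 0.26847
P(B|not A)*P(not A) = 0.051 * 0.686 = 0.034986
P(B) = 0.26847 + 0.034986 = 0.303456
P(A|B) = 0.26847 / 0.303456 ≈ 0.88470816

0.884708


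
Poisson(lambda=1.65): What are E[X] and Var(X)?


E[X] = Var(X) = lambda = 1.65

1.65, 1.65


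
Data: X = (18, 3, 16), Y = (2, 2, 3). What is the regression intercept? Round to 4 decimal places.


a = ybar - b*xbar, where b = sum((xi-xbar)(yi-ybar)) / sum((xi-xbar)^2)
n = 3, xbar = 37/3 ≈ 12.333333, ybar = 7/3 ≈ 2.333333
Sxy = sum((xi-xbar)(yi-ybar)) = 11/3 ≈ 3.666667
Sxx = sum((xi-xbar)^2) = 398/3 ≈ 132.666667
b = Sxy / Sxx = 11/398 ≈ 0.027638
a = 2.333333 - 0.027638 * 12.333333 = 793/398 ≈ 1.992462

1.9925


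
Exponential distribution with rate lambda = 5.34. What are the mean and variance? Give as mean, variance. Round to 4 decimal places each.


mean = 1/lam, var = 1/lam^2
mean = 1 / 5.34 = 50/267 ≈ 0.187266
lam^2 = 5.34^2 = 28.5156
var = 1 / 28.5156 ≈ 0.035069

0.1873, 0.0351


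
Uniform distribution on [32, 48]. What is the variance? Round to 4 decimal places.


Var = (b-a)^2 / 12
(b-a)^2 = (48 - 32)^2 = 256
Var = 256/12 ≈ 21.333333

21.3333


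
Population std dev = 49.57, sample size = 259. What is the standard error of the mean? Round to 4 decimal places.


SE = sigma / sqrt(n)
sqrt(259) ≈ 16.093477
SE = 49.57 / 16.093477 ≈ 3.080130

3.0801


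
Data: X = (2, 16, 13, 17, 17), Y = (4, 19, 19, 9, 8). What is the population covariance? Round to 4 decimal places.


Cov = (1/n)*sum((xi-xbar)(yi-ybar))
n = 5, xbar = 65/5 = 13, ybar = 59/5 = 11.8
sum((xi-xbar)(yi-ybar)) = 81
Cov = 81 / 5 = 16.2

16.2000


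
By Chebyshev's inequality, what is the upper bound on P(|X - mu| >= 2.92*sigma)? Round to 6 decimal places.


P <= 1/k^2
k^2 = 2.92^2 = 8.5264
1/k^2 = 1 / 8.5264 = 625/5329 ≈ 0.11728279

0.117283


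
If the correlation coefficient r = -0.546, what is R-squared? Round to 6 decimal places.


R^2 = r^2 = (-0.546)^2 = 0.298116

0.298116


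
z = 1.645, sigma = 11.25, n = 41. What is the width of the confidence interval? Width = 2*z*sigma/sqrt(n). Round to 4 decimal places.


width = 2*z*sigma/sqrt(n)
2*z*sigma = 2 * 1.645 * 11.25 = 37.0125
sqrt(41) ≈ 6.403124
width = 37.0125 / 6.403124 ≈ 5.780381

5.7804


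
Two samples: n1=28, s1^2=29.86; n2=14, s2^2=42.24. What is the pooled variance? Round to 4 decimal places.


sp^2 = ((n1-1)*s1^2 + (n2-1)*s2^2)/(n1+n2-2)
(n1-1)*s1^2 = 27 * 29.86 = 806.22
(n2-1)*s2^2 = 13 * 42.24 = 549.12
numerator = 806.22 + 549.12 = 1355.34
n1+n2-2 = 40
sp^2 = 1355.34 / 40 = 33.8835

33.8835


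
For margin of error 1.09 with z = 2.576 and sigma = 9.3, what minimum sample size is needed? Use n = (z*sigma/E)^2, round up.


z*sigma/E = 2.576 * 9.3 / 1.09 = 59892/2725 ≈ 21.978716
(z*sigma/E)^2 ≈ 483.063939
round up: n = 484

484


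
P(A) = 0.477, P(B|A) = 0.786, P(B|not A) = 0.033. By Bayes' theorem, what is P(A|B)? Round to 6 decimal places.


P(A|B) = P(B|A)*P(A) / P(B), P(B) = P(B|A)*P(A) + P(B|not A)*P(not A)
P(B|A)*P(A) = 0.786 * 0.477 = 0.374922
P(B|not A)*P(not A) = 0.033 * 0.523 = 0.017259
P(B) = 0.374922 + 0.017259 = 0.392181
P(A|B) = 0.374922 / 0.392181 ≈ 0.95599226

0.955992


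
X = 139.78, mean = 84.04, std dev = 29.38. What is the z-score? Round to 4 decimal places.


z = (X - mu) / sigma
X - mu = 139.78 - 84.04 = 55.74
z = 55.74 / 29.38 = 2787/1469 ≈ 1.897209

1.8972


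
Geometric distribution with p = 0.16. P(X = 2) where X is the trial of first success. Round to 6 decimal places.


P = (1-p)^(k-1) * p
(1-p)^(k-1) = 0.84^1 = 0.84
P = 0.84 * 0.16 = 0.1344

0.134400


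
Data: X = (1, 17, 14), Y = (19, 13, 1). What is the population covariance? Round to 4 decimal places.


Cov = (1/n)*sum((xi-xbar)(yi-ybar))
n = 3, xbar = 32/3 ≈ 10.666667, ybar = 33/3 = 11
sum((xi-xbar)(yi-ybar)) = -98
Cov = -98 / 3 = -98/3 ≈ -32.666667

-32.6667


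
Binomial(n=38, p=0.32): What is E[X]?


E[X] = n*p = 38 * 0.32 = 12.16

12.16


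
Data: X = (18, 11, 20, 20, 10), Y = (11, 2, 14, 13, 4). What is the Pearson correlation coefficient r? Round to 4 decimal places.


r = sum((xi-xbar)(yi-ybar)) / sqrt(sum((xi-xbar)^2) * sum((yi-ybar)^2))
n = 5, xbar = 79/5 = 15.8, ybar = 44/5 = 8.8
Sxy = sum((xi-xbar)(yi-ybar)) = 104.8
Sxx = sum((xi-xbar)^2) = 96.8
Syy = sum((yi-ybar)^2) = 118.8
sqrt(Sxx*Syy) ≈ 107.237307
r = Sxy / sqrt(Sxx*Syy) = 104.8 / 107.237307 ≈ 0.977272

0.9773


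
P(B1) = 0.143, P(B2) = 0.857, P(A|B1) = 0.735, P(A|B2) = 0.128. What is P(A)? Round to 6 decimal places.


P(A) = P(A|B1)*P(B1) + P(A|B2)*P(B2)
P(A|B1)*P(B1) = 0.735 * 0.143 = 0.105105
P(A|B2)*P(B2) = 0.128 * 0.857 = 0.109696
P(A) = 0.105105 + 0.109696 = 0.214801

0.214801


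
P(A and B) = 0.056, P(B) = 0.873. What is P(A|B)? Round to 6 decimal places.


P(A|B) = P(A and B) / P(B) = 0.056 / 0.873 = 56/873 ≈ 0.06414662

0.064147


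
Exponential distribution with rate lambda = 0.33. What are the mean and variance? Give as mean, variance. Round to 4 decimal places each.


mean = 1/lam, var = 1/lam^2
mean = 1 / 0.33 = 100/33 ≈ 3.030303
lam^2 = 0.33^2 = 0.1089
var = 1 / 0.1089 = 10000/1089 ≈ 9.182736

3.0303, 9.1827


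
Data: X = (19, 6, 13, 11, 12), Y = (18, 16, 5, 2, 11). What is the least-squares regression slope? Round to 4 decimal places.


b = sum((xi-xbar)(yi-ybar)) / sum((xi-xbar)^2)
n = 5, xbar = 61/5 = 12.2, ybar = 52/5 = 10.4
Sxy = sum((xi-xbar)(yi-ybar)) = 22.6
Sxx = sum((xi-xbar)^2) = 86.8
b = Sxy / Sxx = 113/434 ≈ 0.260369

0.2604


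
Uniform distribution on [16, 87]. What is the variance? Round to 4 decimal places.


Var = (b-a)^2 / 12
(b-a)^2 = (87 - 16)^2 = 5041
Var = 5041/12 ≈ 420.083333

420.0833


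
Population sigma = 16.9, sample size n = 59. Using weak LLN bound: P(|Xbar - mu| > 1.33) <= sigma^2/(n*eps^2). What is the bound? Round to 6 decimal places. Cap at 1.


bound = min(1, sigma^2/(n*eps^2))
sigma^2 = 16.9^2 = 285.61
n*eps^2 = 59 * 1.33^2 = 59 * 1.7689 = 104.3651
sigma^2/(n*eps^2) = 285.61 / 104.3651 ≈ 2.73664280
this exceeds 1, so the bound is capped at 1

1.000000


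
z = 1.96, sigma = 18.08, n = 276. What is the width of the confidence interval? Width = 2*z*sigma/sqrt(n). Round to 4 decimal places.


width = 2*z*sigma/sqrt(n)
2*z*sigma = 2 * 1.96 * 18.08 = 70.8736
sqrt(276) ≈ 16.613248
width = 70.8736 / 16.613248 ≈ 4.266089

4.2661


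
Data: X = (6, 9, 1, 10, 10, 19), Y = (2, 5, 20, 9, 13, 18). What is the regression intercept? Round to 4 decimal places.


a = ybar - b*xbar, where b = sum((xi-xbar)(yi-ybar)) / sum((xi-xbar)^2)
n = 6, xbar = 55/6 ≈ 9.166667, ybar = 67/6 ≈ 11.166667
Sxy = sum((xi-xbar)(yi-ybar)) = 149/6 ≈ 24.833333
Sxx = sum((xi-xbar)^2) = 1049/6 ≈ 174.833333
b = Sxy / Sxx = 149/1049 ≈ 0.142040
a = 11.166667 - 0.142040 * 9.166667 = 10348/1049 ≈ 9.864633

9.8646


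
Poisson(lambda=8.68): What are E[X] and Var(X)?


E[X] = Var(X) = lambda = 8.68

8.68, 8.68


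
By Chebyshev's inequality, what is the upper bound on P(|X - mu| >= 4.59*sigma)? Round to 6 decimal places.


P <= 1/k^2
k^2 = 4.59^2 = 21.0681
1/k^2 = 1 / 21.0681 ≈ 0.04746512

0.047465


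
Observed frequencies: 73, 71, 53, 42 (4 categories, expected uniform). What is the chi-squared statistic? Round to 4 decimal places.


chi2 = sum((O-E)^2/E), E = total/4
total = 239, E = 239/4 = 59.75
(73 - 59.75)^2 / 59.75 = 175.5625 / 59.75 = 2809/956 ≈ 2.938285
(71 - 59.75)^2 / 59.75 = 126.5625 / 59.75 = 2025/956 ≈ 2.118201
(53 - 59.75)^2 / 59.75 = 45.5625 / 59.75 = 729/956 ≈ 0.762552
(42 - 59.75)^2 / 59.75 = 315.0625 / 59.75 = 5041/956 ≈ 5.273013
chi2 = 2651/239 ≈ 11.092050

11.0921


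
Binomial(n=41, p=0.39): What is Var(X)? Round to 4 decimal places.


Var = n*p*(1-p) = 41 * 0.39 * 0.61 = 9.7539

9.7539


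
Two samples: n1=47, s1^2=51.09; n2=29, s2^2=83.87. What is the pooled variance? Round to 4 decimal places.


sp^2 = ((n1-1)*s1^2 + (n2-1)*s2^2)/(n1+n2-2)
(n1-1)*s1^2 = 46 * 51.09 = 2350.14
(n2-1)*s2^2 = 28 * 83.87 = 2348.36
numerator = 2350.14 + 2348.36 = 4698.5
n1+n2-2 = 74
sp^2 = 4698.5 / 74 = 9397/148 ≈ 63.493243

63.4932


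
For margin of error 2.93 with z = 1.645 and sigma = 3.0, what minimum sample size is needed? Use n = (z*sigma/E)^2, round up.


z*sigma/E = 1.645 * 3.0 / 2.93 = 987/586 ≈ 1.684300
(z*sigma/E)^2 ≈ 2.836868
round up: n = 3

3


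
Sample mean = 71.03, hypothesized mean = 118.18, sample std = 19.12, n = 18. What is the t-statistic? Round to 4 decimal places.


t = (xbar - mu0) / (s/sqrt(n))
xbar - mu0 = 71.03 - 118.18 = -47.15
sqrt(18) ≈ 4.24264069
s/sqrt(n) = 19.12 / 4.24264069 ≈ 4.50662722
t = -47.15 / 4.50662722 ≈ -10.462370

-10.4624


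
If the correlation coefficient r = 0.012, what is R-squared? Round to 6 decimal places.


R^2 = r^2 = (0.012)^2 = 0.000144

0.000144


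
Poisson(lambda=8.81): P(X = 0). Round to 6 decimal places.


P = e^(-lam) * lam^k / k!
e^(-8.81) ≈ 0.0001492333
lam^k = 8.81^0 = 1
k! = 0! = 1
P = 0.0001492333 * 1 / 1 ≈ 0.000149

0.000149


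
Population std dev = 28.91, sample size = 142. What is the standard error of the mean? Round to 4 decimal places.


SE = sigma / sqrt(n)
sqrt(142) ≈ 11.916375
SE = 28.91 / 11.916375 ≈ 2.426073

2.4261


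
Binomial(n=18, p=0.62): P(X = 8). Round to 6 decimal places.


P = C(n,k) * p^k * (1-p)^(n-k)
C(18,8) = 43758
p^k = 0.62^8 ≈ 0.02183401
(1-p)^(n-k) = 0.38^10 ≈ 0.00006278212
P = 43758 * 0.02183401 * 0.00006278212 ≈ 0.059983

0.059983


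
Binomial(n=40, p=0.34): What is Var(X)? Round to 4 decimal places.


Var = n*p*(1-p) = 40 * 0.34 * 0.66 = 8.976

8.9760


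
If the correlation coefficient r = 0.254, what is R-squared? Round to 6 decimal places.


R^2 = r^2 = (0.254)^2 = 0.064516

0.064516


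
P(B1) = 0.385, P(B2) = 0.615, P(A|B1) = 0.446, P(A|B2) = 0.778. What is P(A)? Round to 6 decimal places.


P(A) = P(A|B1)*P(B1) + P(A|B2)*P(B2)
P(A|B1)*P(B1) = 0.446 * 0.385 = 0.17171
P(A|B2)*P(B2) = 0.778 * 0.615 = 0.47847
P(A) = 0.17171 + 0.47847 = 0.65018

0.650180


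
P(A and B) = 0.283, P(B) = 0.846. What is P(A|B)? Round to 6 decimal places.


P(A|B) = P(A and B) / P(B) = 0.283 / 0.846 = 283/846 ≈ 0.33451537

0.334515


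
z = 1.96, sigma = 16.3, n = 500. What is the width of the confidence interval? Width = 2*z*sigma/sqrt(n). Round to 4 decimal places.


width = 2*z*sigma/sqrt(n)
2*z*sigma = 2 * 1.96 * 16.3 = 63.896
sqrt(500) ≈ 22.360680
width = 63.896 / 22.360680 ≈ 2.857516

2.8575


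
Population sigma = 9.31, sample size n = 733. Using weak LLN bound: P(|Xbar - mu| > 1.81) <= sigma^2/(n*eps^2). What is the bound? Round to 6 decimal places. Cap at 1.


bound = min(1, sigma^2/(n*eps^2))
sigma^2 = 9.31^2 = 86.6761
n*eps^2 = 733 * 1.81^2 = 733 * 3.2761 = 2401.3813
sigma^2/(n*eps^2) = 86.6761 / 2401.3813 ≈ 0.03609427

0.036094


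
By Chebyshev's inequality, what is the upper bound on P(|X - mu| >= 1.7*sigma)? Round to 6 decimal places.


P <= 1/k^2
k^2 = 1.7^2 = 2.89
1/k^2 = 1 / 2.89 = 100/289 ≈ 0.34602076

0.346021


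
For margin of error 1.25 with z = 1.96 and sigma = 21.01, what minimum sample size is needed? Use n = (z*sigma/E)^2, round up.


z*sigma/E = 1.96 * 21.01 / 1.25 = 32.94368
(z*sigma/E)^2 ≈ 1085.286052
round up: n = 1086

1086


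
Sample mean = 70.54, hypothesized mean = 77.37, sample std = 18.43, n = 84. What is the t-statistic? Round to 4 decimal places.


t = (xbar - mu0) / (s/sqrt(n))
xbar - mu0 = 70.54 - 77.37 = -6.83
sqrt(84) ≈ 9.16515139
s/sqrt(n) = 18.43 / 9.16515139 ≈ 2.01087786
t = -6.83 / 2.01087786 ≈ -3.396527

-3.3965


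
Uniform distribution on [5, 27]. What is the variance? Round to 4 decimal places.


Var = (b-a)^2 / 12
(b-a)^2 = (27 - 5)^2 = 484
Var = 484/12 ≈ 40.333333

40.3333


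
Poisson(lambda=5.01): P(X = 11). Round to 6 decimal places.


P = e^(-lam) * lam^k / k!
e^(-5.01) ≈ 0.006670903
lam^k = 5.01^11 ≈ 49913150.649161
k! = 11! = 39916800
P = 0.006670903 * 49913150.649161 / 39916800 ≈ 0.008341

0.008341


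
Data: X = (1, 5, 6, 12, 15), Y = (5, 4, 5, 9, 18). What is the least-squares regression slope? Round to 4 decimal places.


b = sum((xi-xbar)(yi-ybar)) / sum((xi-xbar)^2)
n = 5, xbar = 39/5 = 7.8, ybar = 41/5 = 8.2
Sxy = sum((xi-xbar)(yi-ybar)) = 113.2
Sxx = sum((xi-xbar)^2) = 126.8
b = Sxy / Sxx = 283/317 ≈ 0.892744

0.8927


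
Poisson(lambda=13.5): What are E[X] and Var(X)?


E[X] = Var(X) = lambda = 13.5

13.5, 13.5


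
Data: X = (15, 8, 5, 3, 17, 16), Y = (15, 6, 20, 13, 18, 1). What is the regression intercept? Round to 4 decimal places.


a = ybar - b*xbar, where b = sum((xi-xbar)(yi-ybar)) / sum((xi-xbar)^2)
n = 6, xbar = 64/6 = 32/3 ≈ 10.666667, ybar = 73/6 ≈ 12.166667
Sxy = sum((xi-xbar)(yi-ybar)) = -134/3 ≈ -44.666667
Sxx = sum((xi-xbar)^2) = 556/3 ≈ 185.333333
b = Sxy / Sxx = -67/278 ≈ -0.241007
a = 12.166667 - (-0.241007) * 10.666667 = 4097/278 ≈ 14.737410

14.7374


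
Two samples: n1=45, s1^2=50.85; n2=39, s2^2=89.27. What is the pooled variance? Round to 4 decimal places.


sp^2 = ((n1-1)*s1^2 + (n2-1)*s2^2)/(n1+n2-2)
(n1-1)*s1^2 = 44 * 50.85 = 2237.4
(n2-1)*s2^2 = 38 * 89.27 = 3392.26
numerator = 2237.4 + 3392.26 = 5629.66
n1+n2-2 = 82
sp^2 = 5629.66 / 82 = 281483/4100 ≈ 68.654390

68.6544


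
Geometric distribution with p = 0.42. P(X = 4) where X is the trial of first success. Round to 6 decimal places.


P = (1-p)^(k-1) * p
(1-p)^(k-1) = 0.58^3 = 0.195112
P = 0.195112 * 0.42 = 0.08194704

0.081947


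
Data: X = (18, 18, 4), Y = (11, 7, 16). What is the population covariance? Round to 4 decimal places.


Cov = (1/n)*sum((xi-xbar)(yi-ybar))
n = 3, xbar = 40/3 ≈ 13.333333, ybar = 34/3 ≈ 11.333333
sum((xi-xbar)(yi-ybar)) = -196/3 ≈ -65.333333
Cov = -65.333333 / 3 = -196/9 ≈ -21.777778

-21.7778


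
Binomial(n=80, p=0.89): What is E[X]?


E[X] = n*p = 80 * 0.89 = 71.2

71.2


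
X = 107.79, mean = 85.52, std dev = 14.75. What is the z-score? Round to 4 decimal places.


z = (X - mu) / sigma
X - mu = 107.79 - 85.52 = 22.27
z = 22.27 / 14.75 = 2227/1475 ≈ 1.509831

1.5098


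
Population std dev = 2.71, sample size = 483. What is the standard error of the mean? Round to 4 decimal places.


SE = sigma / sqrt(n)
sqrt(483) ≈ 21.977261
SE = 2.71 / 21.977261 ≈ 0.123309

0.1233


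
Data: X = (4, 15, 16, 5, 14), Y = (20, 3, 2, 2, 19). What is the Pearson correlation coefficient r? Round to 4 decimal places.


r = sum((xi-xbar)(yi-ybar)) / sqrt(sum((xi-xbar)^2) * sum((yi-ybar)^2))
n = 5, xbar = 54/5 = 10.8, ybar = 46/5 = 9.2
Sxy = sum((xi-xbar)(yi-ybar)) = -63.8
Sxx = sum((xi-xbar)^2) = 134.8
Syy = sum((yi-ybar)^2) = 354.8
sqrt(Sxx*Syy) ≈ 218.693941
r = Sxy / sqrt(Sxx*Syy) = -63.8 / 218.693941 ≈ -0.291732

-0.2917


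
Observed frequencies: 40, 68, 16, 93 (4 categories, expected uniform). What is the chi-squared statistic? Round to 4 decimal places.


chi2 = sum((O-E)^2/E), E = total/4
total = 217, E = 217/4 = 54.25
(40 - 54.25)^2 / 54.25 = 203.0625 / 54.25 = 3249/868 ≈ 3.743088
(68 - 54.25)^2 / 54.25 = 189.0625 / 54.25 = 3025/868 ≈ 3.485023
(16 - 54.25)^2 / 54.25 = 1463.0625 / 54.25 = 23409/868 ≈ 26.968894
(93 - 54.25)^2 / 54.25 = 1501.5625 / 54.25 = 775/28 ≈ 27.678571
chi2 = 13427/217 ≈ 61.875576

61.8756


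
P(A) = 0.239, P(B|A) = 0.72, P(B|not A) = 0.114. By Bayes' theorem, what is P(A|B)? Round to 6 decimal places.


P(A|B) = P(B|A)*P(A) / P(B), P(B) = P(B|A)*P(A) + P(B|not A)*P(not A)
P(B|A)*P(A) = 0.72 * 0.239 = 0.17208
P(B|not A)*P(not A) = 0.114 * 0.761 = 0.086754
P(B) = 0.17208 + 0.086754 = 0.258834
P(A|B) = 0.17208 / 0.258834 ≈ 0.66482765

0.664828


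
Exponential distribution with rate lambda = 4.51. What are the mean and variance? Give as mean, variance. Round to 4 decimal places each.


mean = 1/lam, var = 1/lam^2
mean = 1 / 4.51 = 100/451 ≈ 0.221729
lam^2 = 4.51^2 = 20.3401
var = 1 / 20.3401 ≈ 0.049164

0.2217, 0.0492


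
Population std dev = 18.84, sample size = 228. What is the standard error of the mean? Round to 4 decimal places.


SE = sigma / sqrt(n)
sqrt(228) ≈ 15.099669
SE = 18.84 / 15.099669 ≈ 1.247709

1.2477


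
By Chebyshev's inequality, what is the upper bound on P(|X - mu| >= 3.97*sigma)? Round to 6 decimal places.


P <= 1/k^2
k^2 = 3.97^2 = 15.7609
1/k^2 = 1 / 15.7609 ≈ 0.06344815

0.063448


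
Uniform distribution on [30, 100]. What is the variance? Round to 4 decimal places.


Var = (b-a)^2 / 12
(b-a)^2 = (100 - 30)^2 = 4900
Var = 4900/12 ≈ 408.333333

408.3333


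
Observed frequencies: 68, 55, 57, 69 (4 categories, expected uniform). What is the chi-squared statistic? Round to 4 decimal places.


chi2 = sum((O-E)^2/E), E = total/4
total = 249, E = 249/4 = 62.25
(68 - 62.25)^2 / 62.25 = 33.0625 / 62.25 = 529/996 ≈ 0.531124
(55 - 62.25)^2 / 62.25 = 52.5625 / 62.25 = 841/996 ≈ 0.844378
(57 - 62.25)^2 / 62.25 = 27.5625 / 62.25 = 147/332 ≈ 0.442771
(69 - 62.25)^2 / 62.25 = 45.5625 / 62.25 = 243/332 ≈ 0.731928
chi2 = 635/249 ≈ 2.550201

2.5502


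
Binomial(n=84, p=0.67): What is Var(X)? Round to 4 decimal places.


Var = n*p*(1-p) = 84 * 0.67 * 0.33 = 18.5724

18.5724


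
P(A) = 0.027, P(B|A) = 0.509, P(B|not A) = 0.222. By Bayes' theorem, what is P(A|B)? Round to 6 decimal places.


P(A|B) = P(B|A)*P(A) / P(B), P(B) = P(B|A)*P(A) + P(B|not A)*P(not A)
P(B|A)*P(A) = 0.509 * 0.027 = 0.013743
P(B|not A)*P(not A) = 0.222 * 0.973 = 0.216006
P(B) = 0.013743 + 0.216006 = 0.229749
P(A|B) = 0.013743 / 0.229749 ≈ 0.05981745

0.059817


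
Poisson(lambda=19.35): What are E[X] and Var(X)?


E[X] = Var(X) = lambda = 19.35

19.35, 19.35


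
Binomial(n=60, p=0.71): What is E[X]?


E[X] = n*p = 60 * 0.71 = 42.6

42.6


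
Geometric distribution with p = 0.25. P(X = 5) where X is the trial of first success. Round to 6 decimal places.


P = (1-p)^(k-1) * p
(1-p)^(k-1) = 0.75^4 = 81/256 ≈ 0.3164063
P = 0.3164063 * 0.25 = 81/1024 ≈ 0.07910156

0.079102


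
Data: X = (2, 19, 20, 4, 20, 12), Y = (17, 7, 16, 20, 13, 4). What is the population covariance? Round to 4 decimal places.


Cov = (1/n)*sum((xi-xbar)(yi-ybar))
n = 6, xbar = 77/6 ≈ 12.833333, ybar = 77/6 ≈ 12.833333
sum((xi-xbar)(yi-ybar)) = -679/6 ≈ -113.166667
Cov = -113.166667 / 6 = -679/36 ≈ -18.861111

-18.8611


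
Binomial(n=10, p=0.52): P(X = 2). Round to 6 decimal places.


P = C(n,k) * p^k * (1-p)^(n-k)
C(10,2) = 45
p^k = 0.52^2 = 0.2704
(1-p)^(n-k) = 0.48^8 ≈ 0.002817928
P = 45 * 0.2704 * 0.002817928 ≈ 0.034289

0.034289


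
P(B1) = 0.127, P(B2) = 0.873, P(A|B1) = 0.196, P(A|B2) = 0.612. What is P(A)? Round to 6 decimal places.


P(A) = P(A|B1)*P(B1) + P(A|B2)*P(B2)
P(A|B1)*P(B1) = 0.196 * 0.127 = 0.024892
P(A|B2)*P(B2) = 0.612 * 0.873 = 0.534276
P(A) = 0.024892 + 0.534276 = 0.559168

0.559168


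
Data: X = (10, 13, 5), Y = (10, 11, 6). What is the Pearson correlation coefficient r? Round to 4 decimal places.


r = sum((xi-xbar)(yi-ybar)) / sqrt(sum((xi-xbar)^2) * sum((yi-ybar)^2))
n = 3, xbar = 28/3 ≈ 9.333333, ybar = 27/3 = 9
Sxy = sum((xi-xbar)(yi-ybar)) = 21
Sxx = sum((xi-xbar)^2) = 98/3 ≈ 32.666667
Syy = sum((yi-ybar)^2) = 14
sqrt(Sxx*Syy) ≈ 21.385353
r = Sxy / sqrt(Sxx*Syy) = 21 / 21.385353 ≈ 0.981981

0.9820


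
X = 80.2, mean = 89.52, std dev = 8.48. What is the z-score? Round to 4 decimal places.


z = (X - mu) / sigma
X - mu = 80.2 - 89.52 = -9.32
z = -9.32 / 8.48 = -233/212 ≈ -1.099057

-1.0991


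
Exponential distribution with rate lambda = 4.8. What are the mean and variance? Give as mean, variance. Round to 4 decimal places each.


mean = 1/lam, var = 1/lam^2
mean = 1 / 4.8 = 5/24 ≈ 0.208333
lam^2 = 4.8^2 = 23.04
var = 1 / 23.04 = 25/576 ≈ 0.043403

0.2083, 0.0434


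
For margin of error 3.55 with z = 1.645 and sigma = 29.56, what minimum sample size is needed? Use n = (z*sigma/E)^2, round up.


z*sigma/E = 1.645 * 29.56 / 3.55 ≈ 13.697521
(z*sigma/E)^2 ≈ 187.622085
round up: n = 188

188


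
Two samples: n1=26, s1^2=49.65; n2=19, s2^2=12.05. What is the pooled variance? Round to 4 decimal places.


sp^2 = ((n1-1)*s1^2 + (n2-1)*s2^2)/(n1+n2-2)
(n1-1)*s1^2 = 25 * 49.65 = 1241.25
(n2-1)*s2^2 = 18 * 12.05 = 216.9
numerator = 1241.25 + 216.9 = 1458.15
n1+n2-2 = 43
sp^2 = 1458.15 / 43 = 29163/860 ≈ 33.910465

33.9105


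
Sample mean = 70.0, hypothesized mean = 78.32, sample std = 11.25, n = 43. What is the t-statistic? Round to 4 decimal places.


t = (xbar - mu0) / (s/sqrt(n))
xbar - mu0 = 70.0 - 78.32 = -8.32
sqrt(43) ≈ 6.55743852
s/sqrt(n) = 11.25 / 6.55743852 ≈ 1.71560892
t = -8.32 / 1.71560892 ≈ -4.849590

-4.8496


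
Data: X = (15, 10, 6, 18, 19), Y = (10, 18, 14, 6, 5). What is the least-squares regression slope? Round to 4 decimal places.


b = sum((xi-xbar)(yi-ybar)) / sum((xi-xbar)^2)
n = 5, xbar = 68/5 = 13.6, ybar = 53/5 = 10.6
Sxy = sum((xi-xbar)(yi-ybar)) = -103.8
Sxx = sum((xi-xbar)^2) = 121.2
b = Sxy / Sxx = -173/202 ≈ -0.856436

-0.8564


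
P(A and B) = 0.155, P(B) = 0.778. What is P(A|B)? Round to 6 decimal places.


P(A|B) = P(A and B) / P(B) = 0.155 / 0.778 = 155/778 ≈ 0.19922879

0.199229


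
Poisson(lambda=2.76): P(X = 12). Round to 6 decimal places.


P = e^(-lam) * lam^k / k!
e^(-2.76) ≈ 0.06329177
lam^k = 2.76^12 ≈ 195392.992722
k! = 12! = 479001600
P = 0.06329177 * 195392.992722 / 479001600 ≈ 0.000026

0.000026


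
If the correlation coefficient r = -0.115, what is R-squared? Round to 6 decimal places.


R^2 = r^2 = (-0.115)^2 = 0.013225

0.013225


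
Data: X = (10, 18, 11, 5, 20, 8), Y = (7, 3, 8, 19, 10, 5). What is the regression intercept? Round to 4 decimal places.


a = ybar - b*xbar, where b = sum((xi-xbar)(yi-ybar)) / sum((xi-xbar)^2)
n = 6, xbar = 72/6 = 12, ybar = 52/6 = 26/3 ≈ 8.666667
Sxy = sum((xi-xbar)(yi-ybar)) = -77
Sxx = sum((xi-xbar)^2) = 170
b = Sxy / Sxx = -77/170 ≈ -0.452941
a = 8.666667 - (-0.452941) * 12 = 3596/255 ≈ 14.101961

14.1020


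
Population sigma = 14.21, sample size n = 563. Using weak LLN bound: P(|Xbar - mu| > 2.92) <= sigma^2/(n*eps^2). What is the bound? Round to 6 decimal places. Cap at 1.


bound = min(1, sigma^2/(n*eps^2))
sigma^2 = 14.21^2 = 201.9241
n*eps^2 = 563 * 2.92^2 = 563 * 8.5264 = 4800.3632
sigma^2/(n*eps^2) = 201.9241 / 4800.3632 ≈ 0.04206434

0.042064


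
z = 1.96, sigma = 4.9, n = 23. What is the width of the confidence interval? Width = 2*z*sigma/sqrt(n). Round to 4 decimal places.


width = 2*z*sigma/sqrt(n)
2*z*sigma = 2 * 1.96 * 4.9 = 19.208
sqrt(23) ≈ 4.795832
width = 19.208 / 4.795832 ≈ 4.005145

4.0051


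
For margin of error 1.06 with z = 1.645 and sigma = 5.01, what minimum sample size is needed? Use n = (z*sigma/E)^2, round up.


z*sigma/E = 1.645 * 5.01 / 1.06 ≈ 7.774953
(z*sigma/E)^2 ≈ 60.449892
round up: n = 61

61


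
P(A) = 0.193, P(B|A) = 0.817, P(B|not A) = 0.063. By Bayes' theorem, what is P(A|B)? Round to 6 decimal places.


P(A|B) = P(B|A)*P(A) / P(B), P(B) = P(B|A)*P(A) + P(B|not A)*P(not A)
P(B|A)*P(A) = 0.817 * 0.193 = 0.157681
P(B|not A)*P(not A) = 0.063 * 0.807 = 0.050841
P(B) = 0.157681 + 0.050841 = 0.208522
P(A|B) = 0.157681 / 0.208522 ≈ 0.75618400

0.756184


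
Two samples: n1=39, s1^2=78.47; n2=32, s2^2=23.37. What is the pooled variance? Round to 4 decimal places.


sp^2 = ((n1-1)*s1^2 + (n2-1)*s2^2)/(n1+n2-2)
(n1-1)*s1^2 = 38 * 78.47 = 2981.86
(n2-1)*s2^2 = 31 * 23.37 = 724.47
numerator = 2981.86 + 724.47 = 3706.33
n1+n2-2 = 69
sp^2 = 3706.33 / 69 = 370633/6900 ≈ 53.714928

53.7149


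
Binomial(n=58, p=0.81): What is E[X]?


E[X] = n*p = 58 * 0.81 = 46.98

46.98


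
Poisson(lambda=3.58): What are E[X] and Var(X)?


E[X] = Var(X) = lambda = 3.58

3.58, 3.58


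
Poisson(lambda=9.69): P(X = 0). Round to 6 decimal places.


P = e^(-lam) * lam^k / k!
e^(-9.69) ≈ 0.00006189940
lam^k = 9.69^0 = 1
k! = 0! = 1
P = 0.00006189940 * 1 / 1 ≈ 0.000062

0.000062


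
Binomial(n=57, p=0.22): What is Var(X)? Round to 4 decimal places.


Var = n*p*(1-p) = 57 * 0.22 * 0.78 = 9.7812

9.7812


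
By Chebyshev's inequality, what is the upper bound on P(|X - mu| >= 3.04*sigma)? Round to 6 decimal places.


P <= 1/k^2
k^2 = 3.04^2 = 9.2416
1/k^2 = 1 / 9.2416 = 625/5776 ≈ 0.10820637

0.108206


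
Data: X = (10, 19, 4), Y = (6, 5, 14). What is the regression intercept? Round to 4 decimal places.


a = ybar - b*xbar, where b = sum((xi-xbar)(yi-ybar)) / sum((xi-xbar)^2)
n = 3, xbar = 33/3 = 11, ybar = 25/3 ≈ 8.333333
Sxy = sum((xi-xbar)(yi-ybar)) = -64
Sxx = sum((xi-xbar)^2) = 114
b = Sxy / Sxx = -32/57 ≈ -0.561404
a = 8.333333 - (-0.561404) * 11 = 827/57 ≈ 14.508772

14.5088


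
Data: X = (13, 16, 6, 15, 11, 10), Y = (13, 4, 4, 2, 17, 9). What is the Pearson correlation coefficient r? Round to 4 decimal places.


r = sum((xi-xbar)(yi-ybar)) / sqrt(sum((xi-xbar)^2) * sum((yi-ybar)^2))
n = 6, xbar = 71/6 ≈ 11.833333, ybar = 49/6 ≈ 8.166667
Sxy = sum((xi-xbar)(yi-ybar)) = -95/6 ≈ -15.833333
Sxx = sum((xi-xbar)^2) = 401/6 ≈ 66.833333
Syy = sum((yi-ybar)^2) = 1049/6 ≈ 174.833333
sqrt(Sxx*Syy) ≈ 108.095765
r = Sxy / sqrt(Sxx*Syy) = -15.833333 / 108.095765 ≈ -0.146475

-0.1465


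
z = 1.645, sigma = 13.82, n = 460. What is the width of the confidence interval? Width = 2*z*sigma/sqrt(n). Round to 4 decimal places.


width = 2*z*sigma/sqrt(n)
2*z*sigma = 2 * 1.645 * 13.82 = 45.4678
sqrt(460) ≈ 21.447611
width = 45.4678 / 21.447611 ≈ 2.119947

2.1199


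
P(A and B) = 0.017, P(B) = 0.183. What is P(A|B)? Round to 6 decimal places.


P(A|B) = P(A and B) / P(B) = 0.017 / 0.183 = 17/183 ≈ 0.09289617

0.092896


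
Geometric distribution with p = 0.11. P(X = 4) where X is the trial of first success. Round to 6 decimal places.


P = (1-p)^(k-1) * p
(1-p)^(k-1) = 0.89^3 = 0.704969
P = 0.704969 * 0.11 = 0.07754659

0.077547


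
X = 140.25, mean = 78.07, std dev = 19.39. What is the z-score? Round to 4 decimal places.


z = (X - mu) / sigma
X - mu = 140.25 - 78.07 = 62.18
z = 62.18 / 19.39 = 6218/1939 ≈ 3.206808

3.2068


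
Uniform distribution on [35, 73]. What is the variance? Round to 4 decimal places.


Var = (b-a)^2 / 12
(b-a)^2 = (73 - 35)^2 = 1444
Var = 1444/12 ≈ 120.333333

120.3333


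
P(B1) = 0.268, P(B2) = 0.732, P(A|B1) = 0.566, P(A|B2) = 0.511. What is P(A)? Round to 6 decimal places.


P(A) = P(A|B1)*P(B1) + P(A|B2)*P(B2)
P(A|B1)*P(B1) = 0.566 * 0.268 = 0.151688
P(A|B2)*P(B2) = 0.511 * 0.732 = 0.374052
P(A) = 0.151688 + 0.374052 = 0.52574

0.525740


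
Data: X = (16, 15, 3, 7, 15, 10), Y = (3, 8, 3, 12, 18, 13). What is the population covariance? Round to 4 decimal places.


Cov = (1/n)*sum((xi-xbar)(yi-ybar))
n = 6, xbar = 66/6 = 11, ybar = 57/6 = 9.5
sum((xi-xbar)(yi-ybar)) = 34
Cov = 34 / 6 = 17/3 ≈ 5.666667

5.6667


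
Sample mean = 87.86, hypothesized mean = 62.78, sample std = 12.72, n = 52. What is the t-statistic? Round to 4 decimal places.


t = (xbar - mu0) / (s/sqrt(n))
xbar - mu0 = 87.86 - 62.78 = 25.08
sqrt(52) ≈ 7.21110255
s/sqrt(n) = 12.72 / 7.21110255 ≈ 1.76394662
t = 25.08 / 1.76394662 ≈ 14.218117

14.2181


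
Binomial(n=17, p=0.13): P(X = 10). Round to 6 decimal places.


P = C(n,k) * p^k * (1-p)^(n-k)
C(17,10) = 19448
p^k = 0.13^10 ≈ 0.000000001378585
(1-p)^(n-k) = 0.87^7 ≈ 0.3772548
P = 19448 * 0.000000001378585 * 0.3772548 ≈ 0.000010

0.000010


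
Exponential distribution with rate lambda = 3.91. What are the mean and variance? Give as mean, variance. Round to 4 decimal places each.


mean = 1/lam, var = 1/lam^2
mean = 1 / 3.91 = 100/391 ≈ 0.255754
lam^2 = 3.91^2 = 15.2881
var = 1 / 15.2881 ≈ 0.065410

0.2558, 0.0654


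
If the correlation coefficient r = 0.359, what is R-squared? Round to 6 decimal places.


R^2 = r^2 = (0.359)^2 = 0.128881

0.128881


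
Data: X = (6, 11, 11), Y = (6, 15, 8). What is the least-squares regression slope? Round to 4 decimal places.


b = sum((xi-xbar)(yi-ybar)) / sum((xi-xbar)^2)
n = 3, xbar = 28/3 ≈ 9.333333, ybar = 29/3 ≈ 9.666667
Sxy = sum((xi-xbar)(yi-ybar)) = 55/3 ≈ 18.333333
Sxx = sum((xi-xbar)^2) = 50/3 ≈ 16.666667
b = Sxy / Sxx = 1.1

1.1000


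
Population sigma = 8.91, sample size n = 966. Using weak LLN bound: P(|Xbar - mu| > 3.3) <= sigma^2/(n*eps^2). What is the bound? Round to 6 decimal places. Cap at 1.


bound = min(1, sigma^2/(n*eps^2))
sigma^2 = 8.91^2 = 79.3881
n*eps^2 = 966 * 3.3^2 = 966 * 10.89 = 10519.74
sigma^2/(n*eps^2) = 79.3881 / 10519.74 ≈ 0.00754658

0.007547


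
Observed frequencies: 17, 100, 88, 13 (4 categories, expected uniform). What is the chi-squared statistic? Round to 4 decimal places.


chi2 = sum((O-E)^2/E), E = total/4
total = 218, E = 218/4 = 54.5
(17 - 54.5)^2 / 54.5 = 1406.25 / 54.5 = 5625/218 ≈ 25.802752
(100 - 54.5)^2 / 54.5 = 2070.25 / 54.5 = 8281/218 ≈ 37.986239
(88 - 54.5)^2 / 54.5 = 1122.25 / 54.5 = 4489/218 ≈ 20.591743
(13 - 54.5)^2 / 54.5 = 1722.25 / 54.5 = 6889/218 ≈ 31.600917
chi2 = 12642/109 ≈ 115.981651

115.9817


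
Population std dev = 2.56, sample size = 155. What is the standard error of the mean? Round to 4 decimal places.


SE = sigma / sqrt(n)
sqrt(155) ≈ 12.449900
SE = 2.56 / 12.449900 ≈ 0.205624

0.2056


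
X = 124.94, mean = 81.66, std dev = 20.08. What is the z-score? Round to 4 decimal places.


z = (X - mu) / sigma
X - mu = 124.94 - 81.66 = 43.28
z = 43.28 / 20.08 = 541/251 ≈ 2.155378

2.1554


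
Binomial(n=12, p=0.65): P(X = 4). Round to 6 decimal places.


P = C(n,k) * p^k * (1-p)^(n-k)
C(12,4) = 495
p^k = 0.65^4 ≈ 0.1785063
(1-p)^(n-k) = 0.35^8 ≈ 0.0002251875
P = 495 * 0.1785063 * 0.0002251875 ≈ 0.019898

0.019898


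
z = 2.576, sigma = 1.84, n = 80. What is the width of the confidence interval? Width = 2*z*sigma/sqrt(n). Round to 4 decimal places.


width = 2*z*sigma/sqrt(n)
2*z*sigma = 2 * 2.576 * 1.84 = 9.47968
sqrt(80) ≈ 8.944272
width = 9.47968 / 8.944272 ≈ 1.059860

1.0599


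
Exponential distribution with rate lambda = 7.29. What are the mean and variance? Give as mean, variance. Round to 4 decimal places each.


mean = 1/lam, var = 1/lam^2
mean = 1 / 7.29 = 100/729 ≈ 0.137174
lam^2 = 7.29^2 = 53.1441
var = 1 / 53.1441 ≈ 0.018817

0.1372, 0.0188


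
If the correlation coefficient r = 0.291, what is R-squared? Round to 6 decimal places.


R^2 = r^2 = (0.291)^2 = 0.084681

0.084681


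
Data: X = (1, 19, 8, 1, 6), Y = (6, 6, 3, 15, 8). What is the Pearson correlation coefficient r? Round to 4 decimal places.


r = sum((xi-xbar)(yi-ybar)) / sqrt(sum((xi-xbar)^2) * sum((yi-ybar)^2))
n = 5, xbar = 35/5 = 7, ybar = 38/5 = 7.6
Sxy = sum((xi-xbar)(yi-ybar)) = -59
Sxx = sum((xi-xbar)^2) = 218
Syy = sum((yi-ybar)^2) = 81.2
sqrt(Sxx*Syy) ≈ 133.047360
r = Sxy / sqrt(Sxx*Syy) = -59 / 133.047360 ≈ -0.443451

-0.4435


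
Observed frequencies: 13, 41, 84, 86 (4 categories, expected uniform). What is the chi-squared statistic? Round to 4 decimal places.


chi2 = sum((O-E)^2/E), E = total/4
total = 224, E = 224/4 = 56
(13 - 56)^2 / 56 = 1849 / 56 = 1849/56 ≈ 33.017857
(41 - 56)^2 / 56 = 225 / 56 = 225/56 ≈ 4.017857
(84 - 56)^2 / 56 = 784 / 56 = 14
(86 - 56)^2 / 56 = 900 / 56 = 225/14 ≈ 16.071429
chi2 = 1879/28 ≈ 67.107143

67.1071


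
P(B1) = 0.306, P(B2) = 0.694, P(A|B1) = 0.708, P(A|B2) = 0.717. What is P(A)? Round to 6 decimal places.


P(A) = P(A|B1)*P(B1) + P(A|B2)*P(B2)
P(A|B1)*P(B1) = 0.708 * 0.306 = 0.216648
P(A|B2)*P(B2) = 0.717 * 0.694 = 0.497598
P(A) = 0.216648 + 0.497598 = 0.714246

0.714246


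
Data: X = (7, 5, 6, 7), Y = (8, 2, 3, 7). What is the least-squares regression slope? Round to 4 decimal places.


b = sum((xi-xbar)(yi-ybar)) / sum((xi-xbar)^2)
n = 4, xbar = 25/4 = 6.25, ybar = 20/4 = 5
Sxy = sum((xi-xbar)(yi-ybar)) = 8
Sxx = sum((xi-xbar)^2) = 2.75
b = Sxy / Sxx = 32/11 ≈ 2.909091

2.9091


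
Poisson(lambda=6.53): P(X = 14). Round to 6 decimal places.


P = e^(-lam) * lam^k / k!
e^(-6.53) ≈ 0.001459006
lam^k = 6.53^14 ≈ 256321206042.354290
k! = 14! = 87178291200
P = 0.001459006 * 256321206042.354290 / 87178291200 ≈ 0.004290

0.004290


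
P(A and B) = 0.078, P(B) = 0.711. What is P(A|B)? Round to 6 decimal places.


P(A|B) = P(A and B) / P(B) = 0.078 / 0.711 = 26/237 ≈ 0.10970464

0.109705


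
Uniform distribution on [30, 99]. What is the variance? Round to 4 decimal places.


Var = (b-a)^2 / 12
(b-a)^2 = (99 - 30)^2 = 4761
Var = 4761/12 = 396.75

396.7500


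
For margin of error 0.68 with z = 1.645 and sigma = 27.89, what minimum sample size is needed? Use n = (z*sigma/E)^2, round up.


z*sigma/E = 1.645 * 27.89 / 0.68 ≈ 67.469191
(z*sigma/E)^2 ≈ 4552.091758
round up: n = 4553

4553


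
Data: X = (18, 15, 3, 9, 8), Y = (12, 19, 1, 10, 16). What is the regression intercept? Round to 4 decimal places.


a = ybar - b*xbar, where b = sum((xi-xbar)(yi-ybar)) / sum((xi-xbar)^2)
n = 5, xbar = 53/5 = 10.6, ybar = 58/5 = 11.6
Sxy = sum((xi-xbar)(yi-ybar)) = 107.2
Sxx = sum((xi-xbar)^2) = 141.2
b = Sxy / Sxx = 268/353 ≈ 0.759207
a = 11.6 - 0.759207 * 10.6 = 1254/353 ≈ 3.552408

3.5524


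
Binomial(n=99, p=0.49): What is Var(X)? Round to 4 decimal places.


Var = n*p*(1-p) = 99 * 0.49 * 0.51 = 24.7401

24.7401


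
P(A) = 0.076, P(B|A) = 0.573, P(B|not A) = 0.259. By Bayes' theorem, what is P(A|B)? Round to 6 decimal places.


P(A|B) = P(B|A)*P(A) / P(B), P(B) = P(B|A)*P(A) + P(B|not A)*P(not A)
P(B|A)*P(A) = 0.573 * 0.076 = 0.043548
P(B|not A)*P(not A) = 0.259 * 0.924 = 0.239316
P(B) = 0.043548 + 0.239316 = 0.282864
P(A|B) = 0.043548 / 0.282864 ≈ 0.15395384

0.153954


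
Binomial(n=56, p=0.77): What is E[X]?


E[X] = n*p = 56 * 0.77 = 43.12

43.12


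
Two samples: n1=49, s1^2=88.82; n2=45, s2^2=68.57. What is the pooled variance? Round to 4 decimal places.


sp^2 = ((n1-1)*s1^2 + (n2-1)*s2^2)/(n1+n2-2)
(n1-1)*s1^2 = 48 * 88.82 = 4263.36
(n2-1)*s2^2 = 44 * 68.57 = 3017.08
numerator = 4263.36 + 3017.08 = 7280.44
n1+n2-2 = 92
sp^2 = 7280.44 / 92 = 182011/2300 ≈ 79.135217

79.1352


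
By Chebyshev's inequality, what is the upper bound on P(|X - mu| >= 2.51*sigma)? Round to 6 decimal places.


P <= 1/k^2
k^2 = 2.51^2 = 6.3001
1/k^2 = 1 / 6.3001 ≈ 0.15872764

0.158728


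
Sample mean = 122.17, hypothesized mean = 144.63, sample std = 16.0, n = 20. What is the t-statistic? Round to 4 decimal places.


t = (xbar - mu0) / (s/sqrt(n))
xbar - mu0 = 122.17 - 144.63 = -22.46
sqrt(20) ≈ 4.47213595
s/sqrt(n) = 16.0 / 4.47213595 ≈ 3.57770876
t = -22.46 / 3.57770876 ≈ -6.277761

-6.2778


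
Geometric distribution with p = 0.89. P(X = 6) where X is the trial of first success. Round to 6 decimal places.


P = (1-p)^(k-1) * p
(1-p)^(k-1) = 0.11^5 = 0.0000161051
P = 0.0000161051 * 0.89 ≈ 0.00001433354

0.000014


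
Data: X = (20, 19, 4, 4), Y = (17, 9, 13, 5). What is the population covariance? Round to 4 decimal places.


Cov = (1/n)*sum((xi-xbar)(yi-ybar))
n = 4, xbar = 47/4 = 11.75, ybar = 44/4 = 11
sum((xi-xbar)(yi-ybar)) = 66
Cov = 66 / 4 = 16.5

16.5000


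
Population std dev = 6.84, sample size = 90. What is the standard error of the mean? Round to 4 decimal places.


SE = sigma / sqrt(n)
sqrt(90) ≈ 9.486833
SE = 6.84 / 9.486833 ≈ 0.720999

0.7210


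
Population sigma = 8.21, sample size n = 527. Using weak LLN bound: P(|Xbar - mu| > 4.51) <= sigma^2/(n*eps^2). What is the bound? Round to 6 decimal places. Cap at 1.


bound = min(1, sigma^2/(n*eps^2))
sigma^2 = 8.21^2 = 67.4041
n*eps^2 = 527 * 4.51^2 = 527 * 20.3401 = 10719.2327
sigma^2/(n*eps^2) = 67.4041 / 10719.2327 ≈ 0.00628815

0.006288


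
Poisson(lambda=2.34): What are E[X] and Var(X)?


E[X] = Var(X) = lambda = 2.34

2.34, 2.34


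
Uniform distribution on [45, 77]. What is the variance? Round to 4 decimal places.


Var = (b-a)^2 / 12
(b-a)^2 = (77 - 45)^2 = 1024
Var = 1024/12 ≈ 85.333333

85.3333


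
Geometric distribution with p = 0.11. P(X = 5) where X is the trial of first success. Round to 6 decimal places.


P = (1-p)^(k-1) * p
(1-p)^(k-1) = 0.89^4 ≈ 0.6274224
P = 0.6274224 * 0.11 ≈ 0.06901647

0.069016


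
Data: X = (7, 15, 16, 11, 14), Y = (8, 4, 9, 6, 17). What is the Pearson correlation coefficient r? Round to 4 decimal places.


r = sum((xi-xbar)(yi-ybar)) / sqrt(sum((xi-xbar)^2) * sum((yi-ybar)^2))
n = 5, xbar = 63/5 = 12.6, ybar = 44/5 = 8.8
Sxy = sum((xi-xbar)(yi-ybar)) = 9.6
Sxx = sum((xi-xbar)^2) = 53.2
Syy = sum((yi-ybar)^2) = 98.8
sqrt(Sxx*Syy) ≈ 72.499379
r = Sxy / sqrt(Sxx*Syy) = 9.6 / 72.499379 ≈ 0.132415

0.1324
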